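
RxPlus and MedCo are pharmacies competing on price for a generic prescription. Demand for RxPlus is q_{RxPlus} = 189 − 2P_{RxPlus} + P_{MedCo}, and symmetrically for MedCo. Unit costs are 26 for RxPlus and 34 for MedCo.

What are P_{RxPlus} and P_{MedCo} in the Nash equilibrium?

81.4, 84.6

RxPlus's profit: π = (P_{RxPlus} − 26)(189 − 2P_{RxPlus} + P_{MedCo}).
∂π/∂P_{RxPlus} = 241 − 4P_{RxPlus} + P_{MedCo} = 0 ⇒ P_{RxPlus} = 60.25 + 0.25P_{MedCo}.
Similarly P_{MedCo} = 64.25 + 0.25P_{RxPlus}.
Substituting the second reaction function into the first: P_{RxPlus} = 60.25 + 0.25(64.25 + 0.25P_{RxPlus}), which gives 0.9375P_{RxPlus} = 76.3125 ⇒ P_{RxPlus} = 81.4.
Then P_{MedCo} = 64.25 + 0.25·81.4 = 84.6.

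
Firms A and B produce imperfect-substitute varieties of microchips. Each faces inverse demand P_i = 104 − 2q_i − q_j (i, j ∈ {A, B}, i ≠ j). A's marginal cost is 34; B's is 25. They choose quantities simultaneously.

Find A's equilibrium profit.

Firm A's profit: π = q_A(104 − 2q_A − q_B) − 34q_A.
∂π/∂q_A = 70 − 4q_A − q_B = 0 ⇒ q_A = 17.5 − 0.25q_B.
Similarly q_B = 19.75 − 0.25q_A.
Solving the two reaction functions simultaneously: (1 − (−0.25)(−0.25))q_A = 17.5 − 0.25·19.75, so 0.9375q_A = 12.5625 and q_A = 13.4.
Then q_B = 19.75 − 0.25·13.4 = 16.4.
P_A = 104 − 2·13.4 − 16.4 = 60.8.
Profit = (60.8 − 34)·13.4 = 359.12.

359.12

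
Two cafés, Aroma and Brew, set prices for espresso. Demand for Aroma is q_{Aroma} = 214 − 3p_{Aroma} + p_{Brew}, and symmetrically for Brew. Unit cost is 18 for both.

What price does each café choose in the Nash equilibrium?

53.6

Aroma's profit: π = (p_{Aroma} − 18)(214 − 3p_{Aroma} + p_{Brew}).
∂π/∂p_{Aroma} = 268 − 6p_{Aroma} + p_{Brew} = 0 ⇒ p_{Aroma} = 134/3 + (1/6)p_{Brew}.
Setting p_{Aroma} = p_{Brew} in the reaction function: p_{Aroma} = 134/3 + (1/6)p_{Aroma}, so p_{Aroma} = (134/3) / (5/6) = 53.6.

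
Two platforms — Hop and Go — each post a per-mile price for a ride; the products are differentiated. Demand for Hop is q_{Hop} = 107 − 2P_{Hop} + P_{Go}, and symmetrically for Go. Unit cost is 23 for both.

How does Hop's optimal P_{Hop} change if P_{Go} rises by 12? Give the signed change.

Hop's profit: π = (P_{Hop} − 23)(107 − 2P_{Hop} + P_{Go}).
∂π/∂P_{Hop} = 153 − 4P_{Hop} + P_{Go} = 0 ⇒ P_{Hop} = 38.25 + 0.25P_{Go}.
The reaction-function slope is 0.25, so a 12-unit rise in P_{Go} moves P_{Hop} by 0.25 × 12 = 3. Hop's best response rises — the actions are strategic complements.

3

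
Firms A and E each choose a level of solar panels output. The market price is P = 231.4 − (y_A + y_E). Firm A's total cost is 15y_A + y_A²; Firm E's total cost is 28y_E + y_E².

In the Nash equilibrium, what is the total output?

Firm A's profit: π = y_A(231.4 − (y_A + y_E)) − 15y_A − y_A².
∂π/∂y_A = 216.4 − 4y_A − y_E = 0, so y_A = 54.1 − 0.25y_E.
By the same steps for E: y_E = 50.85 − 0.25y_A.
Plugging y_E into A's best response: y_A = 54.1 − 0.25(50.85 − 0.25y_A) ⇒ 0.9375y_A = 41.3875, so y_A = 3311/75.
Then y_E = 50.85 − 0.25·(3311/75) = 2986/75.
Total output: 3311/75 + 2986/75 = 83.96.

83.96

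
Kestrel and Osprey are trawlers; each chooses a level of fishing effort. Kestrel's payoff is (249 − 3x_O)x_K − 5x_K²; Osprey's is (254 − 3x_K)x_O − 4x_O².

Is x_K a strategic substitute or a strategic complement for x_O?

Expanding Kestrel's payoff: 249x_K − 3x_Ox_K − 5x_K².
∂π/∂x_K = 249 − 3x_O − 10x_K = 0, so x_K = 24.9 − 0.3x_O.
The best-response slope dx_K/dx_O = −0.3 < 0: the reaction function is downward-sloping, so the choices are strategic substitutes.

strategic substitutes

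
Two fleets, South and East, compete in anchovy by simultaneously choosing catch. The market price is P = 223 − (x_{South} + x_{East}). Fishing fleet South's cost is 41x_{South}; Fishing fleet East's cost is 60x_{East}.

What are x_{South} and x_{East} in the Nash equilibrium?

Fishing fleet South's profit: π = x_{South}(223 − (x_{South} + x_{East})) − 41x_{South}.
∂π/∂x_{South} = 182 − 2x_{South} − x_{East} = 0, so x_{South} = 91 − 0.5x_{East}.
By the same steps for East: x_{East} = 81.5 − 0.5x_{South}.
Substituting the second reaction function into the first: x_{South} = 91 − 0.5(81.5 − 0.5x_{South}), which gives 0.75x_{South} = 50.25 ⇒ x_{South} = 67.
Then x_{East} = 81.5 − 0.5·67 = 48.

67, 48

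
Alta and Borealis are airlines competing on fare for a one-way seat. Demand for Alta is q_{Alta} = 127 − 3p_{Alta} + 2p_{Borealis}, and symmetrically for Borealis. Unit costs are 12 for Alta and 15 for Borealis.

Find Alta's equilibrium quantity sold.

87.9375

Alta's profit: π = (p_{Alta} − 12)(127 − 3p_{Alta} + 2p_{Borealis}).
∂π/∂p_{Alta} = 163 − 6p_{Alta} + 2p_{Borealis} = 0 ⇒ p_{Alta} = 163/6 + (1/3)p_{Borealis}.
Similarly p_{Borealis} = 86/3 + (1/3)p_{Alta}.
Solving the two reaction functions simultaneously: (1 − (1/3)(1/3))p_{Alta} = 163/6 + (1/3)·(86/3), so (8/9)p_{Alta} = 661/18 and p_{Alta} = 41.3125.
Then p_{Borealis} = 86/3 + (1/3)·41.3125 = 42.4375.
q_{Alta} = 127 − 3·41.3125 + 2·42.4375 = 87.9375.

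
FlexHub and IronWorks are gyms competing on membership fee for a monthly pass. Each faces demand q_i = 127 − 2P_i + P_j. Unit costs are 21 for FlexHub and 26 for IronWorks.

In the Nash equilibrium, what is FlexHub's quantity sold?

FlexHub's profit: π = (P_{FlexHub} − 21)(127 − 2P_{FlexHub} + P_{IronWorks}).
∂π/∂P_{FlexHub} = 169 − 4P_{FlexHub} + P_{IronWorks} = 0 ⇒ P_{FlexHub} = 42.25 + 0.25P_{IronWorks}.
Similarly P_{IronWorks} = 44.75 + 0.25P_{FlexHub}.
Solving the two reaction functions simultaneously: (1 − (0.25)(0.25))P_{FlexHub} = 42.25 + 0.25·44.75, so 0.9375P_{FlexHub} = 53.4375 and P_{FlexHub} = 57.
Then P_{IronWorks} = 44.75 + 0.25·57 = 59.
q_{FlexHub} = 127 − 2·57 + 59 = 72.

72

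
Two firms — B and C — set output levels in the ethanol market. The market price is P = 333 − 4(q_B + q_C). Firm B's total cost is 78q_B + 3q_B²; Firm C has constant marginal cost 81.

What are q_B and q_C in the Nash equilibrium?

Firm B's profit: π = q_B(333 − 4(q_B + q_C)) − 78q_B − 3q_B².
∂π/∂q_B = 255 − 14q_B − 4q_C = 0, so q_B = 255/14 − (2/7)q_C.
For C: ∂π/∂q_C = 252 − 8q_C − 4q_B = 0 ⇒ q_C = 31.5 − 0.5q_B.
Plugging q_C into B's best response: q_B = 255/14 − (2/7)(31.5 − 0.5q_B) ⇒ (6/7)q_B = 129/14, so q_B = 10.75.
Then q_C = 31.5 − 0.5·10.75 = 26.125.

10.75, 26.125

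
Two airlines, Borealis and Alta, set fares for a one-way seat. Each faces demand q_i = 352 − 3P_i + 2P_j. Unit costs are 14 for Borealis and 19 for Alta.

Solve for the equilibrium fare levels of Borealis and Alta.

99.4375, 101.3125

Borealis's profit: π = (P_{Borealis} − 14)(352 − 3P_{Borealis} + 2P_{Alta}).
∂π/∂P_{Borealis} = 394 − 6P_{Borealis} + 2P_{Alta} = 0 ⇒ P_{Borealis} = 197/3 + (1/3)P_{Alta}.
Similarly P_{Alta} = 409/6 + (1/3)P_{Borealis}.
Solving the two reaction functions simultaneously: (1 − (1/3)(1/3))P_{Borealis} = 197/3 + (1/3)·(409/6), so (8/9)P_{Borealis} = 1591/18 and P_{Borealis} = 99.4375.
Then P_{Alta} = 409/6 + (1/3)·99.4375 = 101.3125.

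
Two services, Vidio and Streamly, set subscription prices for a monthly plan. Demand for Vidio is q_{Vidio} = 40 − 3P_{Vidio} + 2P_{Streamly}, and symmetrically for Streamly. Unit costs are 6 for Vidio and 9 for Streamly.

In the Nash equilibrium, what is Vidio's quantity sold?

Vidio's profit: π = (P_{Vidio} − 6)(40 − 3P_{Vidio} + 2P_{Streamly}).
∂π/∂P_{Vidio} = 58 − 6P_{Vidio} + 2P_{Streamly} = 0 ⇒ P_{Vidio} = 29/3 + (1/3)P_{Streamly}.
Similarly P_{Streamly} = 67/6 + (1/3)P_{Vidio}.
Solving the two reaction functions simultaneously: (1 − (1/3)(1/3))P_{Vidio} = 29/3 + (1/3)·(67/6), so (8/9)P_{Vidio} = 241/18 and P_{Vidio} = 15.0625.
Then P_{Streamly} = 67/6 + (1/3)·15.0625 = 16.1875.
q_{Vidio} = 40 − 3·15.0625 + 2·16.1875 = 27.1875.

27.1875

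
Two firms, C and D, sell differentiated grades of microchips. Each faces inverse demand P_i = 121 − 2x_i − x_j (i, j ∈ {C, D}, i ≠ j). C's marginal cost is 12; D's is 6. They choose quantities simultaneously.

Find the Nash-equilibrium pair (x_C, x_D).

21.4, 23.4

Firm C's profit: π = x_C(121 − 2x_C − x_D) − 12x_C.
∂π/∂x_C = 109 − 4x_C − x_D = 0 ⇒ x_C = 27.25 − 0.25x_D.
Similarly x_D = 28.75 − 0.25x_C.
Solving the two reaction functions simultaneously: (1 − (−0.25)(−0.25))x_C = 27.25 − 0.25·28.75, so 0.9375x_C = 20.0625 and x_C = 21.4.
Then x_D = 28.75 − 0.25·21.4 = 23.4.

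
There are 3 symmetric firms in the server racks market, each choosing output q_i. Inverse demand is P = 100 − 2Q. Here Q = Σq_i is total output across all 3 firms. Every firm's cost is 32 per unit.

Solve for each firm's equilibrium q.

8.5

A representative firm's profit is π_i = q_i(100 − 2Q) − 32q_i, with Q = q_i + Σ_{j≠i} q_j.
First-order condition: 68 − 4q_i − 2Σ_{j≠i} q_j = 0.
Imposing symmetry (q_j = q for all j) turns Σ_{j≠i} q_j into 2q, so 68 = 8q and q = 8.5.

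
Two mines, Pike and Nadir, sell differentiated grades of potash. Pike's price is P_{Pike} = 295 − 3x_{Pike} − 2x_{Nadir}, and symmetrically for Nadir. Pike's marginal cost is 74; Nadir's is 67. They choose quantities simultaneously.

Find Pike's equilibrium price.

Mine Pike's profit: π = x_{Pike}(295 − 3x_{Pike} − 2x_{Nadir}) − 74x_{Pike}.
∂π/∂x_{Pike} = 221 − 6x_{Pike} − 2x_{Nadir} = 0 ⇒ x_{Pike} = 221/6 − (1/3)x_{Nadir}.
Similarly x_{Nadir} = 38 − (1/3)x_{Pike}.
Substituting the second reaction function into the first: x_{Pike} = 221/6 − (1/3)(38 − (1/3)x_{Pike}), which gives (8/9)x_{Pike} = 145/6 ⇒ x_{Pike} = 27.1875.
Then x_{Nadir} = 38 − (1/3)·27.1875 = 28.9375.
P_{Pike} = 295 − 3·27.1875 − 2·28.9375 = 155.5625.

155.5625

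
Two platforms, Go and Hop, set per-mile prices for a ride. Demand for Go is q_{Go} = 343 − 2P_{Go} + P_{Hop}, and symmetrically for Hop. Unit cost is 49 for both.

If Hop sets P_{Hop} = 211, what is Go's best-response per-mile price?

163

Go's profit: π = (P_{Go} − 49)(343 − 2P_{Go} + P_{Hop}).
∂π/∂P_{Go} = 441 − 4P_{Go} + P_{Hop} = 0 ⇒ P_{Go} = 110.25 + 0.25P_{Hop}.
At P_{Hop} = 211: P_{Go} = 110.25 + 0.25·211 = 163.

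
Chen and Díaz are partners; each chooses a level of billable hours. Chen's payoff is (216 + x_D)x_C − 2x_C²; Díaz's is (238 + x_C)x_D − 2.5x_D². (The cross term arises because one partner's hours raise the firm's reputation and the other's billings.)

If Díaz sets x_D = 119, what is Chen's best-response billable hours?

83.75

Expanding Chen's payoff: 216x_C + x_Dx_C − 2x_C².
∂π/∂x_C = 216 + x_D − 4x_C = 0, so x_C = 54 + 0.25x_D.
At x_D = 119: x_C = 54 + 0.25·119 = 83.75.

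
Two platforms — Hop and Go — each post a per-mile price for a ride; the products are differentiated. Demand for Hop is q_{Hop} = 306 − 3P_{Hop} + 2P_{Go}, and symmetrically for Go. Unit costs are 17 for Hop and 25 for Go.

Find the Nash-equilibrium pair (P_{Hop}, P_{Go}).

Hop's profit: π = (P_{Hop} − 17)(306 − 3P_{Hop} + 2P_{Go}).
∂π/∂P_{Hop} = 357 − 6P_{Hop} + 2P_{Go} = 0 ⇒ P_{Hop} = 59.5 + (1/3)P_{Go}.
Similarly P_{Go} = 63.5 + (1/3)P_{Hop}.
Substituting the second reaction function into the first: P_{Hop} = 59.5 + (1/3)(63.5 + (1/3)P_{Hop}), which gives (8/9)P_{Hop} = 242/3 ⇒ P_{Hop} = 90.75.
Then P_{Go} = 63.5 + (1/3)·90.75 = 93.75.

90.75, 93.75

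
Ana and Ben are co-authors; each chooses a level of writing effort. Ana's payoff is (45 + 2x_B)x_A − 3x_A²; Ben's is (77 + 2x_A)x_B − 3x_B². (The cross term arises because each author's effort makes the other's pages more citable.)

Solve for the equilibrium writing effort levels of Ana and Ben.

Expanding Ana's payoff: 45x_A + 2x_Bx_A − 3x_A².
∂π/∂x_A = 45 + 2x_B − 6x_A = 0, so x_A = 7.5 + (1/3)x_B.
Likewise for Ben: x_B = 77/6 + (1/3)x_A.
Plugging x_B into Ana's best response: x_A = 7.5 + (1/3)(77/6 + (1/3)x_A) ⇒ (8/9)x_A = 106/9, so x_A = 13.25.
Then x_B = 77/6 + (1/3)·13.25 = 17.25.

13.25, 17.25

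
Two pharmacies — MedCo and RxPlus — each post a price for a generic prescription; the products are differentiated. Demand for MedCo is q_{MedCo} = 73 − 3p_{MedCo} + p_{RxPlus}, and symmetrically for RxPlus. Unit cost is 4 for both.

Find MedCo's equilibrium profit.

MedCo's profit: π = (p_{MedCo} − 4)(73 − 3p_{MedCo} + p_{RxPlus}).
∂π/∂p_{MedCo} = 85 − 6p_{MedCo} + p_{RxPlus} = 0 ⇒ p_{MedCo} = 85/6 + (1/6)p_{RxPlus}.
Setting p_{MedCo} = p_{RxPlus} in the reaction function: p_{MedCo} = 85/6 + (1/6)p_{MedCo}, so p_{MedCo} = (85/6) / (5/6) = 17.
q_{MedCo} = 73 − 3·17 + 17 = 39.
Profit = (17 − 4)·39 = 507.

507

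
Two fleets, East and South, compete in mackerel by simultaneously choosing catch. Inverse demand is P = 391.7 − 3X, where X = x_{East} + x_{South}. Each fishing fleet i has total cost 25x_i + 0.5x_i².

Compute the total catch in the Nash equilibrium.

Fishing fleet East's profit: π = x_{East}(391.7 − 3(x_{East} + x_{South})) − 25x_{East} − 0.5x_{East}².
∂π/∂x_{East} = 366.7 − 7x_{East} − 3x_{South} = 0, so x_{East} = 3667/70 − (3/7)x_{South}.
Setting x_{East} = x_{South} in the reaction function: x_{East} = 3667/70 − (3/7)x_{East}, so x_{East} = (3667/70) / (10/7) = 36.67.
Total catch: 36.67 + 36.67 = 73.34.

73.34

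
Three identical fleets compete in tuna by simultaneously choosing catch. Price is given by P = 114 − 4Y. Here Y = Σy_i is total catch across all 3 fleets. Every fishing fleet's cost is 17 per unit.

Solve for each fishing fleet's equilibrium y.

6.0625

A representative fishing fleet's profit is π_i = y_i(114 − 4Y) − 17y_i, with Y = y_i + Σ_{j≠i} y_j.
First-order condition: 97 − 8y_i − 4Σ_{j≠i} y_j = 0.
In a symmetric equilibrium every fishing fleet chooses the same y, so Σ_{j≠i} y_j = 2y. The condition becomes 97 − 16y = 0, giving y = 97/16 = 6.0625.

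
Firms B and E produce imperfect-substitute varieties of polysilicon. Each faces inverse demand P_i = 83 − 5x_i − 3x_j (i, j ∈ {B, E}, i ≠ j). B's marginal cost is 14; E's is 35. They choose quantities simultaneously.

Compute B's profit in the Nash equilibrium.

Firm B's profit: π = x_B(83 − 5x_B − 3x_E) − 14x_B.
∂π/∂x_B = 69 − 10x_B − 3x_E = 0 ⇒ x_B = 6.9 − 0.3x_E.
Similarly x_E = 4.8 − 0.3x_B.
Plugging x_E into B's best response: x_B = 6.9 − 0.3(4.8 − 0.3x_B) ⇒ 0.91x_B = 5.46, so x_B = 6.
Then x_E = 4.8 − 0.3·6 = 3.
P_B = 83 − 5·6 − 3·3 = 44.
Profit = (44 − 14)·6 = 180.

180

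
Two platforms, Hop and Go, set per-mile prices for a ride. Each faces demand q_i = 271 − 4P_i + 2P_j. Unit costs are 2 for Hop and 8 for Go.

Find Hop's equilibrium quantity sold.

Hop's profit: π = (P_{Hop} − 2)(271 − 4P_{Hop} + 2P_{Go}).
∂π/∂P_{Hop} = 279 − 8P_{Hop} + 2P_{Go} = 0 ⇒ P_{Hop} = 34.875 + 0.25P_{Go}.
Similarly P_{Go} = 37.875 + 0.25P_{Hop}.
Substituting the second reaction function into the first: P_{Hop} = 34.875 + 0.25(37.875 + 0.25P_{Hop}), which gives 0.9375P_{Hop} = 1419/32 ⇒ P_{Hop} = 47.3.
Then P_{Go} = 37.875 + 0.25·47.3 = 49.7.
q_{Hop} = 271 − 4·47.3 + 2·49.7 = 181.2.

181.2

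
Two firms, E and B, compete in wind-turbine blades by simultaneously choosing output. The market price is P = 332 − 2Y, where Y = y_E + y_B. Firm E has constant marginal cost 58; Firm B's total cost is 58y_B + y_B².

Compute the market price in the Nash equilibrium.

167.6

Firm E's profit: π = y_E(332 − 2(y_E + y_B)) − 58y_E.
∂π/∂y_E = 274 − 4y_E − 2y_B = 0, so y_E = 68.5 − 0.5y_B.
For B: ∂π/∂y_B = 274 − 6y_B − 2y_E = 0 ⇒ y_B = 137/3 − (1/3)y_E.
Plugging y_B into E's best response: y_E = 68.5 − 0.5(137/3 − (1/3)y_E) ⇒ (5/6)y_E = 137/3, so y_E = 54.8.
Then y_B = 137/3 − (1/3)·54.8 = 27.4.
Equilibrium price: P = 332 − 2·82.2 = 167.6.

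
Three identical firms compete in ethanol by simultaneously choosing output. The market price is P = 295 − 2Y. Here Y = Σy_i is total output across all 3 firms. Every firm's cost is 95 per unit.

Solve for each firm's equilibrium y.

25

A representative firm's profit is π_i = y_i(295 − 2Y) − 95y_i, with Y = y_i + Σ_{j≠i} y_j.
First-order condition: 200 − 4y_i − 2Σ_{j≠i} y_j = 0.
Imposing symmetry (y_j = y for all j) turns Σ_{j≠i} y_j into 2y, so 200 = 8y and y = 25.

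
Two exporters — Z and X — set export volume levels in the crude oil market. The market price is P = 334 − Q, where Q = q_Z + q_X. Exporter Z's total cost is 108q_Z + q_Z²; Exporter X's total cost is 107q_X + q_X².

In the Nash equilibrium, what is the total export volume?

Exporter Z's profit: π = q_Z(334 − (q_Z + q_X)) − 108q_Z − q_Z².
∂π/∂q_Z = 226 − 4q_Z − q_X = 0, so q_Z = 56.5 − 0.25q_X.
By the same steps for X: q_X = 56.75 − 0.25q_Z.
Substituting the second reaction function into the first: q_Z = 56.5 − 0.25(56.75 − 0.25q_Z), which gives 0.9375q_Z = 42.3125 ⇒ q_Z = 677/15.
Then q_X = 56.75 − 0.25·(677/15) = 682/15.
Total export volume: 677/15 + 682/15 = 90.6.

90.6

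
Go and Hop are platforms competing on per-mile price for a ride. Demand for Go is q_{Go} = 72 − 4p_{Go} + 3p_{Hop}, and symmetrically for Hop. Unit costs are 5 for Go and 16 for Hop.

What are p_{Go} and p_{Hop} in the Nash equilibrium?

20.8, 24.8

Go's profit: π = (p_{Go} − 5)(72 − 4p_{Go} + 3p_{Hop}).
∂π/∂p_{Go} = 92 − 8p_{Go} + 3p_{Hop} = 0 ⇒ p_{Go} = 11.5 + 0.375p_{Hop}.
Similarly p_{Hop} = 17 + 0.375p_{Go}.
Solving the two reaction functions simultaneously: (1 − (0.375)(0.375))p_{Go} = 11.5 + 0.375·17, so (55/64)p_{Go} = 17.875 and p_{Go} = 20.8.
Then p_{Hop} = 17 + 0.375·20.8 = 24.8.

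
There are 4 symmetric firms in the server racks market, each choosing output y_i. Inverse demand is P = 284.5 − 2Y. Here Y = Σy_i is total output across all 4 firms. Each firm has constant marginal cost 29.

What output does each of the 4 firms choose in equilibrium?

25.55

A representative firm's profit is π_i = y_i(284.5 − 2Y) − 29y_i, with Y = y_i + Σ_{j≠i} y_j.
First-order condition: 255.5 − 4y_i − 2Σ_{j≠i} y_j = 0.
With identical firms, set every y_j = y: then 255.5 − 4y − 6y = 0, i.e. y = 255.5/10 = 25.55.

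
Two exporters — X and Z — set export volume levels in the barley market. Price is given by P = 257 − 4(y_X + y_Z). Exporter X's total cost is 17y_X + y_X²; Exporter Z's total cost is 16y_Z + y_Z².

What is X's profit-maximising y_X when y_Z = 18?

16.8

Exporter X's profit: π = y_X(257 − 4(y_X + y_Z)) − 17y_X − y_X².
∂π/∂y_X = 240 − 10y_X − 4y_Z = 0, so y_X = 24 − 0.4y_Z.
At y_Z = 18: y_X = 24 − 0.4·18 = 16.8.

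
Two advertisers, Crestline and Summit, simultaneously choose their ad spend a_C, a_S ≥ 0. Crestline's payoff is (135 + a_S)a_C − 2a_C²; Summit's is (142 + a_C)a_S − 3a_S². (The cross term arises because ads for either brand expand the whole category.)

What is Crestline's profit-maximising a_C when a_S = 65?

Expanding Crestline's payoff: 135a_C + a_Sa_C − 2a_C².
∂π/∂a_C = 135 + a_S − 4a_C = 0, so a_C = 33.75 + 0.25a_S.
At a_S = 65: a_C = 33.75 + 0.25·65 = 50.

50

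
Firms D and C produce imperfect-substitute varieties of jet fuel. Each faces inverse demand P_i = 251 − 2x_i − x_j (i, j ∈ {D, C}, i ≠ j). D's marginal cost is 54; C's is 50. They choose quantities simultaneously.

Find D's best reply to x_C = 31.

Firm D's profit: π = x_D(251 − 2x_D − x_C) − 54x_D.
∂π/∂x_D = 197 − 4x_D − x_C = 0 ⇒ x_D = 49.25 − 0.25x_C.
At x_C = 31: x_D = 49.25 − 0.25·31 = 41.5.

41.5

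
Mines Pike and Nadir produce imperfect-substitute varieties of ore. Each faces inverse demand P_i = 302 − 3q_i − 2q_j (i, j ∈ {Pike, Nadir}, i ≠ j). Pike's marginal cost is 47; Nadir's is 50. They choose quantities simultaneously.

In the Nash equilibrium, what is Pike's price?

Mine Pike's profit: π = q_{Pike}(302 − 3q_{Pike} − 2q_{Nadir}) − 47q_{Pike}.
∂π/∂q_{Pike} = 255 − 6q_{Pike} − 2q_{Nadir} = 0 ⇒ q_{Pike} = 42.5 − (1/3)q_{Nadir}.
Similarly q_{Nadir} = 42 − (1/3)q_{Pike}.
Substituting the second reaction function into the first: q_{Pike} = 42.5 − (1/3)(42 − (1/3)q_{Pike}), which gives (8/9)q_{Pike} = 28.5 ⇒ q_{Pike} = 32.0625.
Then q_{Nadir} = 42 − (1/3)·32.0625 = 31.3125.
P_{Pike} = 302 − 3·32.0625 − 2·31.3125 = 143.1875.

143.1875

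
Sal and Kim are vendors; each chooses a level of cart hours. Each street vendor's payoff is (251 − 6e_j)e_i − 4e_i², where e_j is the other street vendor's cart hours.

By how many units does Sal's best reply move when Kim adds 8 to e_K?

Sal's payoff is (251 − 6e_K)e_S − 4e_S².
∂π/∂e_S = 251 − 6e_K − 8e_S = 0, so e_S = 31.375 − 0.75e_K.
The reaction-function slope is −0.75, so an 8-unit rise in e_K moves e_S by −0.75 × 8 = −6. Sal's best response falls — the actions are strategic substitutes.

-6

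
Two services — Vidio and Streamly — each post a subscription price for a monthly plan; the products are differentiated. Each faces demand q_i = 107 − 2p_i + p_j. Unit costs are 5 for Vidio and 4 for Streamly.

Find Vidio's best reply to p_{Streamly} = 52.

Vidio's profit: π = (p_{Vidio} − 5)(107 − 2p_{Vidio} + p_{Streamly}).
∂π/∂p_{Vidio} = 117 − 4p_{Vidio} + p_{Streamly} = 0 ⇒ p_{Vidio} = 29.25 + 0.25p_{Streamly}.
At p_{Streamly} = 52: p_{Vidio} = 29.25 + 0.25·52 = 42.25.

42.25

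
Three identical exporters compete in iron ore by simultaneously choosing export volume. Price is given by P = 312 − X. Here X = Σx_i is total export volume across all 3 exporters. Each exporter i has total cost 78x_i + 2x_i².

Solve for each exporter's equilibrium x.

A representative exporter's profit is π_i = x_i(312 − X) − 78x_i − 2x_i², with X = x_i + Σ_{j≠i} x_j.
First-order condition: 234 − 6x_i − Σ_{j≠i} x_j = 0.
In a symmetric equilibrium every exporter chooses the same x, so Σ_{j≠i} x_j = 2x. The condition becomes 234 − 8x = 0, giving x = 234/8 = 29.25.

29.25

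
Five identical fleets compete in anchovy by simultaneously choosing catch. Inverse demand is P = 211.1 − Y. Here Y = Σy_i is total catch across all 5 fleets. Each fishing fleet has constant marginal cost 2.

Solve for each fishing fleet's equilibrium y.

A representative fishing fleet's profit is π_i = y_i(211.1 − Y) − 2y_i, with Y = y_i + Σ_{j≠i} y_j.
First-order condition: 209.1 − 2y_i − Σ_{j≠i} y_j = 0.
In a symmetric equilibrium every fishing fleet chooses the same y, so Σ_{j≠i} y_j = 4y. The condition becomes 209.1 − 6y = 0, giving y = 209.1/6 = 34.85.

34.85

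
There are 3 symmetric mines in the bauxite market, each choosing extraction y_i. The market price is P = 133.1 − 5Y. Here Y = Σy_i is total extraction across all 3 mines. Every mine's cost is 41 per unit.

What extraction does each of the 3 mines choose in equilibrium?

A representative mine's profit is π_i = y_i(133.1 − 5Y) − 41y_i, with Y = y_i + Σ_{j≠i} y_j.
First-order condition: 92.1 − 10y_i − 5Σ_{j≠i} y_j = 0.
In a symmetric equilibrium every mine chooses the same y, so Σ_{j≠i} y_j = 2y. The condition becomes 92.1 − 20y = 0, giving y = 92.1/20 = 4.605.

4.605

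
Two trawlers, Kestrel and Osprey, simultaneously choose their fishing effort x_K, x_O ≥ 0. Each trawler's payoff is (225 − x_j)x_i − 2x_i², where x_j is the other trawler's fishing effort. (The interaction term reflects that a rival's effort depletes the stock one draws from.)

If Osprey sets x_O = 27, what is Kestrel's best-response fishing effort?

Kestrel's payoff is (225 − x_O)x_K − 2x_K².
∂π/∂x_K = 225 − x_O − 4x_K = 0, so x_K = 56.25 − 0.25x_O.
At x_O = 27: x_K = 56.25 − 0.25·27 = 49.5.

49.5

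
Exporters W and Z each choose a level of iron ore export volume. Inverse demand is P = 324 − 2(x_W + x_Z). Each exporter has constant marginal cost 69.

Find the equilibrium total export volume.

Exporter W's profit: π = x_W(324 − 2(x_W + x_Z)) − 69x_W.
∂π/∂x_W = 255 − 4x_W − 2x_Z = 0, so x_W = 63.75 − 0.5x_Z.
Setting x_W = x_Z in the reaction function: x_W = 63.75 − 0.5x_W, so x_W = 63.75 / 1.5 = 42.5.
Total export volume: 42.5 + 42.5 = 85.

85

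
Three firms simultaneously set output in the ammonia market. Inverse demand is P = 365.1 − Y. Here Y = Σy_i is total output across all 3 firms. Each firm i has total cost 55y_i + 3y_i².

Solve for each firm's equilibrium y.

31.01

A representative firm's profit is π_i = y_i(365.1 − Y) − 55y_i − 3y_i², with Y = y_i + Σ_{j≠i} y_j.
First-order condition: 310.1 − 8y_i − Σ_{j≠i} y_j = 0.
With identical firms, set every y_j = y: then 310.1 − 8y − 2y = 0, i.e. y = 310.1/10 = 31.01.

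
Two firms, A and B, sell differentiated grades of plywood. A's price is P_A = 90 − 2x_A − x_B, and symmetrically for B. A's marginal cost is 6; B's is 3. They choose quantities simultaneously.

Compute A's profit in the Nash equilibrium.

551.12

Firm A's profit: π = x_A(90 − 2x_A − x_B) − 6x_A.
∂π/∂x_A = 84 − 4x_A − x_B = 0 ⇒ x_A = 21 − 0.25x_B.
Similarly x_B = 21.75 − 0.25x_A.
Plugging x_B into A's best response: x_A = 21 − 0.25(21.75 − 0.25x_A) ⇒ 0.9375x_A = 15.5625, so x_A = 16.6.
Then x_B = 21.75 − 0.25·16.6 = 17.6.
P_A = 90 − 2·16.6 − 17.6 = 39.2.
Profit = (39.2 − 6)·16.6 = 551.12.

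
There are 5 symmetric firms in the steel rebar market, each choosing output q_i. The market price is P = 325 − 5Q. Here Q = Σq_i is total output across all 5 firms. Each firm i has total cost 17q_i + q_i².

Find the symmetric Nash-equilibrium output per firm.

9.625

A representative firm's profit is π_i = q_i(325 − 5Q) − 17q_i − q_i², with Q = q_i + Σ_{j≠i} q_j.
First-order condition: 308 − 12q_i − 5Σ_{j≠i} q_j = 0.
Imposing symmetry (q_j = q for all j) turns Σ_{j≠i} q_j into 4q, so 308 = 32q and q = 9.625.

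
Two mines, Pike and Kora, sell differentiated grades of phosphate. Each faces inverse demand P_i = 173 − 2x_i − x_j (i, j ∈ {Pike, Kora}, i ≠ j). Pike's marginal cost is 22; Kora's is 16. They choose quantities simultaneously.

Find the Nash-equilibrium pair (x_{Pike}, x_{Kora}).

Mine Pike's profit: π = x_{Pike}(173 − 2x_{Pike} − x_{Kora}) − 22x_{Pike}.
∂π/∂x_{Pike} = 151 − 4x_{Pike} − x_{Kora} = 0 ⇒ x_{Pike} = 37.75 − 0.25x_{Kora}.
Similarly x_{Kora} = 39.25 − 0.25x_{Pike}.
Plugging x_{Kora} into Pike's best response: x_{Pike} = 37.75 − 0.25(39.25 − 0.25x_{Pike}) ⇒ 0.9375x_{Pike} = 27.9375, so x_{Pike} = 29.8.
Then x_{Kora} = 39.25 − 0.25·29.8 = 31.8.

29.8, 31.8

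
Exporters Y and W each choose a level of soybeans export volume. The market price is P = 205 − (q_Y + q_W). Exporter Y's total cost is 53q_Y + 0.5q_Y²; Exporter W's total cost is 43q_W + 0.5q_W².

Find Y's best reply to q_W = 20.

44

Exporter Y's profit: π = q_Y(205 − (q_Y + q_W)) − 53q_Y − 0.5q_Y².
∂π/∂q_Y = 152 − 3q_Y − q_W = 0, so q_Y = 152/3 − (1/3)q_W.
At q_W = 20: q_Y = 152/3 − (1/3)·20 = 44.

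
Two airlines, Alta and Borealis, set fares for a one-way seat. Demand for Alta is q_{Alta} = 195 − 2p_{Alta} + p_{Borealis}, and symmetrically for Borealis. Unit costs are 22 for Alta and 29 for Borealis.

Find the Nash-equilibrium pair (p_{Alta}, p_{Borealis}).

Alta's profit: π = (p_{Alta} − 22)(195 − 2p_{Alta} + p_{Borealis}).
∂π/∂p_{Alta} = 239 − 4p_{Alta} + p_{Borealis} = 0 ⇒ p_{Alta} = 59.75 + 0.25p_{Borealis}.
Similarly p_{Borealis} = 63.25 + 0.25p_{Alta}.
Substituting the second reaction function into the first: p_{Alta} = 59.75 + 0.25(63.25 + 0.25p_{Alta}), which gives 0.9375p_{Alta} = 75.5625 ⇒ p_{Alta} = 80.6.
Then p_{Borealis} = 63.25 + 0.25·80.6 = 83.4.

80.6, 83.4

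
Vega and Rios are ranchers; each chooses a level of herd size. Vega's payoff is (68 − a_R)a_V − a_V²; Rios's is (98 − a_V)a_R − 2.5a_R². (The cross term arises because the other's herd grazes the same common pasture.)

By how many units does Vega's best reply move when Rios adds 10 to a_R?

-5

Expanding Vega's payoff: 68a_V − a_Ra_V − a_V².
∂π/∂a_V = 68 − a_R − 2a_V = 0, so a_V = 34 − 0.5a_R.
The reaction-function slope is −0.5, so a 10-unit rise in a_R moves a_V by −0.5 × 10 = −5. Vega's best response falls — the actions are strategic substitutes.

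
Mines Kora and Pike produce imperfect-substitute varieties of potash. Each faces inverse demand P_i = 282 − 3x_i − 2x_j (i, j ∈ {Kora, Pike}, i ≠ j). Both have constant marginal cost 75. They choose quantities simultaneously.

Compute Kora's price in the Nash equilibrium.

152.625

Mine Kora's profit: π = x_{Kora}(282 − 3x_{Kora} − 2x_{Pike}) − 75x_{Kora}.
∂π/∂x_{Kora} = 207 − 6x_{Kora} − 2x_{Pike} = 0 ⇒ x_{Kora} = 34.5 − (1/3)x_{Pike}.
The game is symmetric, so in equilibrium x_{Pike} = x_{Kora}: the reaction function gives (4/3)x_{Kora} = 34.5, hence x_{Kora} = 25.875.
P_{Kora} = 282 − 3·25.875 − 2·25.875 = 152.625.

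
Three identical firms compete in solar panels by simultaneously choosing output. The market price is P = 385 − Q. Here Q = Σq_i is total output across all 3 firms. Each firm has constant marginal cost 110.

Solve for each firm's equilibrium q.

A representative firm's profit is π_i = q_i(385 − Q) − 110q_i, with Q = q_i + Σ_{j≠i} q_j.
First-order condition: 275 − 2q_i − Σ_{j≠i} q_j = 0.
In a symmetric equilibrium every firm chooses the same q, so Σ_{j≠i} q_j = 2q. The condition becomes 275 − 4q = 0, giving q = 275/4 = 68.75.

68.75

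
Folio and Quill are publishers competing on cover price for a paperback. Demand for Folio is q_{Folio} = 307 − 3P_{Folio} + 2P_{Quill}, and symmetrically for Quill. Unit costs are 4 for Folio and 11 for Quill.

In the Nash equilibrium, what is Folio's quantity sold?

Folio's profit: π = (P_{Folio} − 4)(307 − 3P_{Folio} + 2P_{Quill}).
∂π/∂P_{Folio} = 319 − 6P_{Folio} + 2P_{Quill} = 0 ⇒ P_{Folio} = 319/6 + (1/3)P_{Quill}.
Similarly P_{Quill} = 170/3 + (1/3)P_{Folio}.
Substituting the second reaction function into the first: P_{Folio} = 319/6 + (1/3)(170/3 + (1/3)P_{Folio}), which gives (8/9)P_{Folio} = 1297/18 ⇒ P_{Folio} = 81.0625.
Then P_{Quill} = 170/3 + (1/3)·81.0625 = 83.6875.
q_{Folio} = 307 − 3·81.0625 + 2·83.6875 = 231.1875.

231.1875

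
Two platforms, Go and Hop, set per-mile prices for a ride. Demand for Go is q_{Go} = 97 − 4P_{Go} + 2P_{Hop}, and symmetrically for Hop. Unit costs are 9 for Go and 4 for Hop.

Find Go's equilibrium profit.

625

Go's profit: π = (P_{Go} − 9)(97 − 4P_{Go} + 2P_{Hop}).
∂π/∂P_{Go} = 133 − 8P_{Go} + 2P_{Hop} = 0 ⇒ P_{Go} = 16.625 + 0.25P_{Hop}.
Similarly P_{Hop} = 14.125 + 0.25P_{Go}.
Solving the two reaction functions simultaneously: (1 − (0.25)(0.25))P_{Go} = 16.625 + 0.25·14.125, so 0.9375P_{Go} = 645/32 and P_{Go} = 21.5.
Then P_{Hop} = 14.125 + 0.25·21.5 = 19.5.
q_{Go} = 97 − 4·21.5 + 2·19.5 = 50.
Profit = (21.5 − 9)·50 = 625.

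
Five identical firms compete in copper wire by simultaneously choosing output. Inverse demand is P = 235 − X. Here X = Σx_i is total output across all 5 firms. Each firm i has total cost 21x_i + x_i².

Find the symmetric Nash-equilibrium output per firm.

26.75

A representative firm's profit is π_i = x_i(235 − X) − 21x_i − x_i², with X = x_i + Σ_{j≠i} x_j.
First-order condition: 214 − 4x_i − Σ_{j≠i} x_j = 0.
With identical firms, set every x_j = x: then 214 − 4x − 4x = 0, i.e. x = 214/8 = 26.75.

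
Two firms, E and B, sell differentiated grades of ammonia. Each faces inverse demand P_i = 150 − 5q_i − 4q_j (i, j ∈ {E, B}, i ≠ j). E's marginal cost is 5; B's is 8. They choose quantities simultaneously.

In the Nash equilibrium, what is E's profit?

Firm E's profit: π = q_E(150 − 5q_E − 4q_B) − 5q_E.
∂π/∂q_E = 145 − 10q_E − 4q_B = 0 ⇒ q_E = 14.5 − 0.4q_B.
Similarly q_B = 14.2 − 0.4q_E.
Solving the two reaction functions simultaneously: (1 − (−0.4)(−0.4))q_E = 14.5 − 0.4·14.2, so 0.84q_E = 8.82 and q_E = 10.5.
Then q_B = 14.2 − 0.4·10.5 = 10.
P_E = 150 − 5·10.5 − 4·10 = 57.5.
Profit = (57.5 − 5)·10.5 = 551.25.

551.25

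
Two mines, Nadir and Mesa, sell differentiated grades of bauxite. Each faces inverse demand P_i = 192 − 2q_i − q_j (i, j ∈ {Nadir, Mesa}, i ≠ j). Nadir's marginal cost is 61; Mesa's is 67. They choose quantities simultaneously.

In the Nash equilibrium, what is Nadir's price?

Mine Nadir's profit: π = q_{Nadir}(192 − 2q_{Nadir} − q_{Mesa}) − 61q_{Nadir}.
∂π/∂q_{Nadir} = 131 − 4q_{Nadir} − q_{Mesa} = 0 ⇒ q_{Nadir} = 32.75 − 0.25q_{Mesa}.
Similarly q_{Mesa} = 31.25 − 0.25q_{Nadir}.
Plugging q_{Mesa} into Nadir's best response: q_{Nadir} = 32.75 − 0.25(31.25 − 0.25q_{Nadir}) ⇒ 0.9375q_{Nadir} = 24.9375, so q_{Nadir} = 26.6.
Then q_{Mesa} = 31.25 − 0.25·26.6 = 24.6.
P_{Nadir} = 192 − 2·26.6 − 24.6 = 114.2.

114.2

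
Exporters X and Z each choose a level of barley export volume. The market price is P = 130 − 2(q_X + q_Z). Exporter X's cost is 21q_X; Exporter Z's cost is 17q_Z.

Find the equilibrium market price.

56

Exporter X's profit: π = q_X(130 − 2(q_X + q_Z)) − 21q_X.
∂π/∂q_X = 109 − 4q_X − 2q_Z = 0, so q_X = 27.25 − 0.5q_Z.
By the same steps for Z: q_Z = 28.25 − 0.5q_X.
Substituting the second reaction function into the first: q_X = 27.25 − 0.5(28.25 − 0.5q_X), which gives 0.75q_X = 13.125 ⇒ q_X = 17.5.
Then q_Z = 28.25 − 0.5·17.5 = 19.5.
Equilibrium price: P = 130 − 2·37 = 56.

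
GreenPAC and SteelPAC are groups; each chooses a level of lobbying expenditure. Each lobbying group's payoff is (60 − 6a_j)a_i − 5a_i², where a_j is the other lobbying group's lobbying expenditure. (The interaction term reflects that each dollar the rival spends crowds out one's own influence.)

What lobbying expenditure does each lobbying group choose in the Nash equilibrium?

GreenPAC's payoff is (60 − 6a_S)a_G − 5a_G².
∂π/∂a_G = 60 − 6a_S − 10a_G = 0, so a_G = 6 − 0.6a_S.
Setting a_G = a_S in the reaction function: a_G = 6 − 0.6a_G, so a_G = 6 / 1.6 = 3.75.

3.75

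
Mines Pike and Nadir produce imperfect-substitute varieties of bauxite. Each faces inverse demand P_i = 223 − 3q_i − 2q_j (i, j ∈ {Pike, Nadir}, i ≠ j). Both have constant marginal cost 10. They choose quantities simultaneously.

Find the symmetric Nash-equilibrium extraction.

Mine Pike's profit: π = q_{Pike}(223 − 3q_{Pike} − 2q_{Nadir}) − 10q_{Pike}.
∂π/∂q_{Pike} = 213 − 6q_{Pike} − 2q_{Nadir} = 0 ⇒ q_{Pike} = 35.5 − (1/3)q_{Nadir}.
By symmetry q_{Nadir} = q_{Pike}; substituting into the reaction function, (4/3)q_{Pike} = 35.5 and q_{Pike} = 26.625.

26.625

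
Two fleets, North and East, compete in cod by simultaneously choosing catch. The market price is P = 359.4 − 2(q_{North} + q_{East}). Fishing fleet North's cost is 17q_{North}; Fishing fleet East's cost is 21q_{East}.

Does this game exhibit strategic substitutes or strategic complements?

strategic substitutes

Fishing fleet North's profit: π = q_{North}(359.4 − 2(q_{North} + q_{East})) − 17q_{North}.
∂π/∂q_{North} = 342.4 − 4q_{North} − 2q_{East} = 0, so q_{North} = 85.6 − 0.5q_{East}.
The best-response slope dq_{North}/dq_{East} = −0.5 < 0: the reaction function is downward-sloping, so the choices are strategic substitutes.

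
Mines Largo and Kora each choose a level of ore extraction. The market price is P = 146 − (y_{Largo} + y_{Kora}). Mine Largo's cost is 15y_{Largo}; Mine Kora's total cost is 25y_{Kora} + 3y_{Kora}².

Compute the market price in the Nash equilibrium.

Mine Largo's profit: π = y_{Largo}(146 − (y_{Largo} + y_{Kora})) − 15y_{Largo}.
∂π/∂y_{Largo} = 131 − 2y_{Largo} − y_{Kora} = 0, so y_{Largo} = 65.5 − 0.5y_{Kora}.
For Kora: ∂π/∂y_{Kora} = 121 − 8y_{Kora} − y_{Largo} = 0 ⇒ y_{Kora} = 15.125 − 0.125y_{Largo}.
Plugging y_{Kora} into Largo's best response: y_{Largo} = 65.5 − 0.5(15.125 − 0.125y_{Largo}) ⇒ 0.9375y_{Largo} = 57.9375, so y_{Largo} = 61.8.
Then y_{Kora} = 15.125 − 0.125·61.8 = 7.4.
Equilibrium price: P = 146 − 69.2 = 76.8.

76.8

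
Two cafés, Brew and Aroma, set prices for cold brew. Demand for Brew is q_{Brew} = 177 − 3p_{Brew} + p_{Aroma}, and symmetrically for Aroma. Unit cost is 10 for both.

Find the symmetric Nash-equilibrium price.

Brew's profit: π = (p_{Brew} − 10)(177 − 3p_{Brew} + p_{Aroma}).
∂π/∂p_{Brew} = 207 − 6p_{Brew} + p_{Aroma} = 0 ⇒ p_{Brew} = 34.5 + (1/6)p_{Aroma}.
Setting p_{Brew} = p_{Aroma} in the reaction function: p_{Brew} = 34.5 + (1/6)p_{Brew}, so p_{Brew} = 34.5 / (5/6) = 41.4.

41.4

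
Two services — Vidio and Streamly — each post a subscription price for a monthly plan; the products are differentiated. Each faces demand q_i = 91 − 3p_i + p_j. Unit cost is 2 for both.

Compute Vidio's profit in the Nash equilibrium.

908.28

Vidio's profit: π = (p_{Vidio} − 2)(91 − 3p_{Vidio} + p_{Streamly}).
∂π/∂p_{Vidio} = 97 − 6p_{Vidio} + p_{Streamly} = 0 ⇒ p_{Vidio} = 97/6 + (1/6)p_{Streamly}.
By symmetry p_{Streamly} = p_{Vidio}; substituting into the reaction function, (5/6)p_{Vidio} = 97/6 and p_{Vidio} = 19.4.
q_{Vidio} = 91 − 3·19.4 + 19.4 = 52.2.
Profit = (19.4 − 2)·52.2 = 908.28.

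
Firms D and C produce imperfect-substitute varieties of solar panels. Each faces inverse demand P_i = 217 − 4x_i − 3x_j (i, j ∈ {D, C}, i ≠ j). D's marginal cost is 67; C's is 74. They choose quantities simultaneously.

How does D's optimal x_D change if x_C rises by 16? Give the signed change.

-6

Firm D's profit: π = x_D(217 − 4x_D − 3x_C) − 67x_D.
∂π/∂x_D = 150 − 8x_D − 3x_C = 0 ⇒ x_D = 18.75 − 0.375x_C.
The reaction-function slope is −0.375, so a 16-unit rise in x_C moves x_D by −0.375 × 16 = −6. D's best response falls — the actions are strategic substitutes.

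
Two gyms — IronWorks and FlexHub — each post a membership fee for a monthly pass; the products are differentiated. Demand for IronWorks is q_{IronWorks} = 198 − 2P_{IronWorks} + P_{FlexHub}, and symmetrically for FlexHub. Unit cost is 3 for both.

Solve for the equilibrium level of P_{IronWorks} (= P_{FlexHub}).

IronWorks's profit: π = (P_{IronWorks} − 3)(198 − 2P_{IronWorks} + P_{FlexHub}).
∂π/∂P_{IronWorks} = 204 − 4P_{IronWorks} + P_{FlexHub} = 0 ⇒ P_{IronWorks} = 51 + 0.25P_{FlexHub}.
Setting P_{IronWorks} = P_{FlexHub} in the reaction function: P_{IronWorks} = 51 + 0.25P_{IronWorks}, so P_{IronWorks} = 51 / 0.75 = 68.

68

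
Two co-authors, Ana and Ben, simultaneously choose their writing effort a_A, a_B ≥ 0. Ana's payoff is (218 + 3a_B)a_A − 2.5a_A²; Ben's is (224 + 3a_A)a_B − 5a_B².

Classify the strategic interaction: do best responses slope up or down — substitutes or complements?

Expanding Ana's payoff: 218a_A + 3a_Ba_A − 2.5a_A².
∂π/∂a_A = 218 + 3a_B − 5a_A = 0, so a_A = 43.6 + 0.6a_B.
The best-response slope da_A/da_B = 0.6 > 0: the reaction function is upward-sloping, so the choices are strategic complements.

strategic complements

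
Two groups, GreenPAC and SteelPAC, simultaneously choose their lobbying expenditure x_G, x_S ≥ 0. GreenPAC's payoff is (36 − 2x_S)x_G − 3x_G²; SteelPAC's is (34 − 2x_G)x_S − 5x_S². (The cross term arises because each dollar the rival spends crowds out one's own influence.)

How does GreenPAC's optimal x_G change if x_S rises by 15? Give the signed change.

-5

Expanding GreenPAC's payoff: 36x_G − 2x_Sx_G − 3x_G².
∂π/∂x_G = 36 − 2x_S − 6x_G = 0, so x_G = 6 − (1/3)x_S.
The reaction-function slope is −1/3, so a 15-unit rise in x_S moves x_G by −1/3 × 15 = −5. GreenPAC's best response falls — the actions are strategic substitutes.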